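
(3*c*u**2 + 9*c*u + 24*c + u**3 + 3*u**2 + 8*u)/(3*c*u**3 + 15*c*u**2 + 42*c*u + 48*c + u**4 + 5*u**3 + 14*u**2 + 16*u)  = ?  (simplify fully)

Factor: 3*c*u**2 + 9*c*u + 24*c + u**3 + 3*u**2 + 8*u = (3*c + u)*(u**2 + 3*u + 8);  3*c*u**3 + 15*c*u**2 + 42*c*u + 48*c + u**4 + 5*u**3 + 14*u**2 + 16*u = (3*c + u)*(u**2 + 3*u + 8)*(u + 2)
Cancel the common factors (u**2 + 3*u + 8), (3*c + u).

1/(u + 2)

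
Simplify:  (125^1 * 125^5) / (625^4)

125^1 = 5^3; 125^5 = 5^15; 625^4 = 5^16
Combine exponents: 5^2

5^2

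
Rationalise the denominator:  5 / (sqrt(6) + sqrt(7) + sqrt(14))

Group as (sqrt(7) + sqrt(14)) + sqrt(6); multiply by (sqrt(7) + sqrt(14)) - sqrt(6), then rationalise the remaining surd.

(-140*sqrt(3) - 5*sqrt(14) + 65*sqrt(7) + 75*sqrt(6))/167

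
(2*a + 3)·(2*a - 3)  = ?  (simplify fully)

4*a² - 9

Product of conjugates: (P+Q)(P-Q) = P^2 - Q^2.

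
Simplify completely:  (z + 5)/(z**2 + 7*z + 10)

Factor: z**2 + 7*z + 10 = (z + 2)*(z + 5)
Cancel the common factor (z + 5).

1/(z + 2)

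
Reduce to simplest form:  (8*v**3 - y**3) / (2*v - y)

(2*v)**3 - y**3 = (2*v - y)(4*v**2 + 2*v*y + y**2).

4*v**2 + 2*v*y + y**2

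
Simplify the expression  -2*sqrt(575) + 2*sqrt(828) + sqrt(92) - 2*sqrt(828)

2*sqrt(575) = 10*sqrt(23); 2*sqrt(828) = 12*sqrt(23); sqrt(92) = 2*sqrt(23); 2*sqrt(828) = 12*sqrt(23)
Combine: (-10 + 12 + 2 - 12)·sqrt(23) = -8*sqrt(23)

-8*sqrt(23)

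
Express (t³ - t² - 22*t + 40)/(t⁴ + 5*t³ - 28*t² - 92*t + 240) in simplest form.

1/(t + 6)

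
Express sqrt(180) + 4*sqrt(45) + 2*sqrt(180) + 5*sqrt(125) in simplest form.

55*sqrt(5)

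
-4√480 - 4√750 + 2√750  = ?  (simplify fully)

-26*√30

4√480 = 16*√30; 4√750 = 20*√30; 2√750 = 10*√30
Combine: (-16 - 20 + 10)·√30 = -26*√30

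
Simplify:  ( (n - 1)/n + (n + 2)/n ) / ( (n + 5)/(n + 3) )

Numerator: (n - 1)/n + (n + 2)/n = (2*n + 1)/n
Denominator: (n + 5)/(n + 3) = (n + 5)/(n + 3)
Divide: ((2*n + 1)/n) · ((n + 3)/(n + 5)) = (2*n² + 7*n + 3)/(n² + 5*n)

(2*n² + 7*n + 3)/(n² + 5*n)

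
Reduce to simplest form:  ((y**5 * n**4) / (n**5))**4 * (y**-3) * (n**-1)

y**17/n**5

Inside the bracket: y**5 * (n**-1)
Raise to the power 4: y**20 * (n**-4)
Multiply by (y**-3) * (n**-1): add exponents.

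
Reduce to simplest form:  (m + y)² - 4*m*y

(m - y)²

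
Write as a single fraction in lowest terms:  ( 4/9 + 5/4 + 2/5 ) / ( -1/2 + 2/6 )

-377/30

Numerator: 4/9 + 5/4 + 2/5 = 377/180
Denominator: -1/2 + 2/6 = -1/6
Divide: (377/180) · (-6) = -377/30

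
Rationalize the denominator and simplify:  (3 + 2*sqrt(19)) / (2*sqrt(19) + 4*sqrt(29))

Multiply numerator and denominator by -4*sqrt(29) + 2*sqrt(19).
Denominator becomes -388; numerator becomes -8*sqrt(551) - 12*sqrt(29) + 6*sqrt(19) + 76.

(-38 - 3*sqrt(19) + 6*sqrt(29) + 4*sqrt(551))/194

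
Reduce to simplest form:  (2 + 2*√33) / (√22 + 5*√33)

(-22*√6 - 2*√22 + 10*√33 + 330)/803

Multiply numerator and denominator by -√22 + 5*√33.
Denominator becomes 803; numerator becomes -22*√6 - 2*√22 + 10*√33 + 330.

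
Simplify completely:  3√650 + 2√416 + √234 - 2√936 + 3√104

3√650 = 15*√26; 2√416 = 8*√26; √234 = 3*√26; 2√936 = 12*√26; 3√104 = 6*√26
Combine: (15 + 8 + 3 - 12 + 6)·√26 = 20*√26

20*√26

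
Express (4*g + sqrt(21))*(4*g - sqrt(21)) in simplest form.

Product of conjugates: (P+Q)(P-Q) = P**2 - Q**2.

16*g**2 - 21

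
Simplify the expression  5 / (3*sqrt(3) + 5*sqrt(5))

Multiply numerator and denominator by -3*sqrt(3) + 5*sqrt(5).
Denominator becomes 98; numerator becomes -15*sqrt(3) + 25*sqrt(5).

(-15*sqrt(3) + 25*sqrt(5))/98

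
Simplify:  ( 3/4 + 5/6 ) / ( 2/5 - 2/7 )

Numerator: 3/4 + 5/6 = 19/12
Denominator: 2/5 - 2/7 = 4/35
Divide: (19/12) · (35/4) = 665/48

665/48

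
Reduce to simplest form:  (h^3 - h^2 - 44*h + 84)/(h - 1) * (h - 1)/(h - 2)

h^2 + h - 42

Factor: h^3 - h^2 - 44*h + 84 = (h + 7)*(h - 2)*(h - 6)
Cancel the common factors (h - 2), (h - 1).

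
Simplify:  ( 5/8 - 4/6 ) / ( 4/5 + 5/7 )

-35/1272

Numerator: 5/8 - 4/6 = -1/24
Denominator: 4/5 + 5/7 = 53/35
Divide: (-1/24) · (35/53) = -35/1272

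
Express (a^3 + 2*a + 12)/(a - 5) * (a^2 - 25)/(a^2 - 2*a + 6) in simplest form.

a^2 + 7*a + 10

Factor: a^3 + 2*a + 12 = (a^2 - 2*a + 6)*(a + 2);  a^2 - 25 = (a + 5)*(a - 5)
Cancel the common factors (a^2 - 2*a + 6), (a - 5).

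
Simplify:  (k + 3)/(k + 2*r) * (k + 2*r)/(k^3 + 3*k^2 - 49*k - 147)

1/(k^2 - 49)

Factor: k^3 + 3*k^2 - 49*k - 147 = (k + 3)*(k - 7)*(k + 7)
Cancel the common factors (k + 3), (k + 2*r).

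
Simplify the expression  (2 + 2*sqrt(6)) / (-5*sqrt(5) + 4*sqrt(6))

Multiply numerator and denominator by 4*sqrt(6) + 5*sqrt(5).
Denominator becomes -29; numerator becomes 8*sqrt(6) + 10*sqrt(5) + 48 + 10*sqrt(30).

(-10*sqrt(30) - 48 - 10*sqrt(5) - 8*sqrt(6))/29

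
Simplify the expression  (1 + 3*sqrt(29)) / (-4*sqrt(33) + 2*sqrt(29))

(-6*sqrt(957) - 87 - 2*sqrt(33) - sqrt(29))/206

Multiply numerator and denominator by 2*sqrt(29) + 4*sqrt(33).
Denominator becomes -412; numerator becomes 2*sqrt(29) + 4*sqrt(33) + 174 + 12*sqrt(957).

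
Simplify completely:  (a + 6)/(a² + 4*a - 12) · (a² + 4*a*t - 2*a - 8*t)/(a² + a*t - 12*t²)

-1/(-a + 3*t)

Factor: a² + 4*a - 12 = (a + 6)·(a - 2);  a² + 4*a*t - 2*a - 8*t = (a + 4*t)·(a - 2);  a² + a*t - 12*t² = (a + 4*t)·(a - 3*t)
Cancel the common factors (a - 2), (a + 4*t), (a + 6).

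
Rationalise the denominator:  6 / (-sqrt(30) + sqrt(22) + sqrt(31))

Group as (sqrt(22) + sqrt(31)) - sqrt(30); multiply by (sqrt(22) + sqrt(31)) + sqrt(30), then rationalise the remaining surd.

(-46*sqrt(30) + 42*sqrt(31) + 78*sqrt(22) + 8*sqrt(5115))/733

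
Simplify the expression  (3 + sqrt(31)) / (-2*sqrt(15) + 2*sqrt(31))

Multiply numerator and denominator by 2*sqrt(15) + 2*sqrt(31).
Denominator becomes 64; numerator becomes 6*sqrt(15) + 6*sqrt(31) + 2*sqrt(465) + 62.

(3*sqrt(15) + 3*sqrt(31) + sqrt(465) + 31)/32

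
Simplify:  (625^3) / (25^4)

625^3 = 5^12; 25^4 = 5^8
Combine exponents: 5^4

5^4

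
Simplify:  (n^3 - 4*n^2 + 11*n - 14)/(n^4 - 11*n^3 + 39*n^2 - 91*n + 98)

1/(n - 7)

Factor: n^3 - 4*n^2 + 11*n - 14 = (n^2 - 2*n + 7)*(n - 2);  n^4 - 11*n^3 + 39*n^2 - 91*n + 98 = (n^2 - 2*n + 7)*(n - 7)*(n - 2)
Cancel the common factors (n^2 - 2*n + 7), (n - 2).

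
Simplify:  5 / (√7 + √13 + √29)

(-10*√2639 - 45*√29 + 115*√13 + 175*√7)/283

Group as (√7 + √29) + √13; multiply by (√7 + √29) - √13, then rationalise the remaining surd.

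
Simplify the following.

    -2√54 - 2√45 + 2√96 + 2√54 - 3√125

-21*√5 + 8*√6

2√54 = 6*√6; 2√45 = 6*√5; 2√96 = 8*√6; 2√54 = 6*√6; 3√125 = 15*√5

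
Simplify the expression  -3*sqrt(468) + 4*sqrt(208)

3*sqrt(468) = 18*sqrt(13); 4*sqrt(208) = 16*sqrt(13)
Combine: (-18 + 16)·sqrt(13) = -2*sqrt(13)

-2*sqrt(13)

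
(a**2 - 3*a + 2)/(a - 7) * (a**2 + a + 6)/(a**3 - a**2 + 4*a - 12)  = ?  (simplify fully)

(a - 1)/(a - 7)

Factor: a**2 - 3*a + 2 = (a - 2)*(a - 1);  a**3 - a**2 + 4*a - 12 = (a - 2)*(a**2 + a + 6)
Cancel the common factors (a**2 + a + 6), (a - 2).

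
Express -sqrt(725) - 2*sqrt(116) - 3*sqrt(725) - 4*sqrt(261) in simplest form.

-36*sqrt(29)

sqrt(725) = 5*sqrt(29); 2*sqrt(116) = 4*sqrt(29); 3*sqrt(725) = 15*sqrt(29); 4*sqrt(261) = 12*sqrt(29)
Combine: (-5 - 4 - 15 - 12)·sqrt(29) = -36*sqrt(29)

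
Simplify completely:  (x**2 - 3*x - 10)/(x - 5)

Factor: x**2 - 3*x - 10 = (x - 5)*(x + 2)
Cancel the common factor (x - 5).

x + 2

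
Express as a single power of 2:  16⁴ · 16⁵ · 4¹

2^38

16⁴ = 2^16; 16⁵ = 2^20; 4¹ = 2^2
Combine exponents: 2^38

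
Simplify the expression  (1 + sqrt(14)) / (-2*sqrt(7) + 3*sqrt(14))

Multiply numerator and denominator by 2*sqrt(7) + 3*sqrt(14).
Denominator becomes 98; numerator becomes 2*sqrt(7) + 3*sqrt(14) + 14*sqrt(2) + 42.

(2*sqrt(7) + 3*sqrt(14) + 14*sqrt(2) + 42)/98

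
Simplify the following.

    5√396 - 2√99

24*√11

5√396 = 30*√11; 2√99 = 6*√11
Combine: (30 - 6)·√11 = 24*√11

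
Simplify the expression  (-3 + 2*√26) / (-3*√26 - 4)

Multiply numerator and denominator by -4 + 3*√26.
Denominator becomes -218; numerator becomes -17*√26 + 168.

(-168 + 17*√26)/218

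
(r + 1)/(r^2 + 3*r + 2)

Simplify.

1/(r + 2)

Factor: r^2 + 3*r + 2 = (r + 1)*(r + 2)
Cancel the common factor (r + 1).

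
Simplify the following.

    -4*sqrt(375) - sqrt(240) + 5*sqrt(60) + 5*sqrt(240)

4*sqrt(375) = 20*sqrt(15); sqrt(240) = 4*sqrt(15); 5*sqrt(60) = 10*sqrt(15); 5*sqrt(240) = 20*sqrt(15)
Combine: (-20 - 4 + 10 + 20)·sqrt(15) = 6*sqrt(15)

6*sqrt(15)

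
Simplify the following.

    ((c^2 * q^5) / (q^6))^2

c^4/q^2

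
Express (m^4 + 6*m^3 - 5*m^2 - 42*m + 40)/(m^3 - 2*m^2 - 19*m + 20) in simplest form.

Factor: m^4 + 6*m^3 - 5*m^2 - 42*m + 40 = (m + 5)*(m - 1)*(m - 2)*(m + 4);  m^3 - 2*m^2 - 19*m + 20 = (m - 1)*(m - 5)*(m + 4)
Cancel the common factors (m + 4), (m - 1).

(m^2 + 3*m - 10)/(m - 5)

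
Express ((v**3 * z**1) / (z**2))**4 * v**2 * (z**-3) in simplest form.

Inside the bracket: v**3 * (z**-1)
Raise to the power 4: v**12 * (z**-4)
Multiply by v**2 * (z**-3): add exponents.

v**14/z**7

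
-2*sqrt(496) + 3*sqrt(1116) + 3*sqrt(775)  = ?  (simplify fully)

25*sqrt(31)

2*sqrt(496) = 8*sqrt(31); 3*sqrt(1116) = 18*sqrt(31); 3*sqrt(775) = 15*sqrt(31)
Combine: (-8 + 18 + 15)·sqrt(31) = 25*sqrt(31)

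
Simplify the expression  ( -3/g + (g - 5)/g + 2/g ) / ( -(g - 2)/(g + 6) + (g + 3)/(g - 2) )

Numerator: -3/g + (g - 5)/g + 2/g = (g - 6)/g
Denominator: -(g - 2)/(g + 6) + (g + 3)/(g - 2) = (13*g + 14)/(g^2 + 4*g - 12)
Divide: ((g - 6)/g) · ((g^2 + 4*g - 12)/(13*g + 14)) = (g^3 - 2*g^2 - 36*g + 72)/(13*g^2 + 14*g)

(g^3 - 2*g^2 - 36*g + 72)/(13*g^2 + 14*g)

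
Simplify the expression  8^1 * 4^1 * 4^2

2^9

8^1 = 2^3; 4^1 = 2^2; 4^2 = 2^4
Combine exponents: 2^9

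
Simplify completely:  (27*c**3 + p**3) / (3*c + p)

9*c**2 - 3*c*p + p**2

Apply the sum-of-cubes factorisation and cancel (3*c + p).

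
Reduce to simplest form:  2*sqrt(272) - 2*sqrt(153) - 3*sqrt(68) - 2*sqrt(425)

-14*sqrt(17)

2*sqrt(272) = 8*sqrt(17); 2*sqrt(153) = 6*sqrt(17); 3*sqrt(68) = 6*sqrt(17); 2*sqrt(425) = 10*sqrt(17)
Combine: (8 - 6 - 6 - 10)·sqrt(17) = -14*sqrt(17)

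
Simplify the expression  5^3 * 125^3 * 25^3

5^3 = 5^3; 125^3 = 5^9; 25^3 = 5^6
Combine exponents: 5^18

5^18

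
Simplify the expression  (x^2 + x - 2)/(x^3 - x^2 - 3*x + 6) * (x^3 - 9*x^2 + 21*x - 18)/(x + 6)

(x^2 - 7*x + 6)/(x + 6)

Factor: x^2 + x - 2 = (x - 1)*(x + 2);  x^3 - x^2 - 3*x + 6 = (x^2 - 3*x + 3)*(x + 2);  x^3 - 9*x^2 + 21*x - 18 = (x^2 - 3*x + 3)*(x - 6)
Cancel the common factors (x^2 - 3*x + 3), (x + 2).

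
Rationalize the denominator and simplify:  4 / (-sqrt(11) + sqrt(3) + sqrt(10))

Group as (sqrt(3) + sqrt(10)) - sqrt(11); multiply by (sqrt(3) + sqrt(10)) + sqrt(11), then rationalise the remaining surd.

(-2*sqrt(11) + 4*sqrt(10) + 18*sqrt(3) + 2*sqrt(330))/29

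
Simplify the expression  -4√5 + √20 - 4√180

-26*√5

4√5 = 4*√5; √20 = 2*√5; 4√180 = 24*√5
Combine: (-4 + 2 - 24)·√5 = -26*√5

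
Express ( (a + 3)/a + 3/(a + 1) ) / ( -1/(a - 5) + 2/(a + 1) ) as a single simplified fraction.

(a^3 + 2*a^2 - 32*a - 15)/(a^2 - 11*a)

Numerator: (a + 3)/a + 3/(a + 1) = (a^2 + 7*a + 3)/(a^2 + a)
Denominator: -1/(a - 5) + 2/(a + 1) = (a - 11)/(a^2 - 4*a - 5)
Divide: ((a^2 + 7*a + 3)/(a^2 + a)) · ((a^2 - 4*a - 5)/(a - 11)) = (a^3 + 2*a^2 - 32*a - 15)/(a^2 - 11*a)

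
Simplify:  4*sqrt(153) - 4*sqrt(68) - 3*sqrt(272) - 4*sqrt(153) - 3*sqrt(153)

4*sqrt(153) = 12*sqrt(17); 4*sqrt(68) = 8*sqrt(17); 3*sqrt(272) = 12*sqrt(17); 4*sqrt(153) = 12*sqrt(17); 3*sqrt(153) = 9*sqrt(17)
Combine: (12 - 8 - 12 - 12 - 9)·sqrt(17) = -29*sqrt(17)

-29*sqrt(17)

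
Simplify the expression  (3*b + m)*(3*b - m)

9*b**2 - m**2

Difference of squares with P = 3*b, Q = m.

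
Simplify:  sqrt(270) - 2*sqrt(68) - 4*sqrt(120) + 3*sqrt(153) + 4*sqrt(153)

sqrt(270) = 3*sqrt(30); 2*sqrt(68) = 4*sqrt(17); 4*sqrt(120) = 8*sqrt(30); 3*sqrt(153) = 9*sqrt(17); 4*sqrt(153) = 12*sqrt(17)

-5*sqrt(30) + 17*sqrt(17)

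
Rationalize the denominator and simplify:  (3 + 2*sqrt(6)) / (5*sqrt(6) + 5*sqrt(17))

(-12 - 3*sqrt(6) + 3*sqrt(17) + 2*sqrt(102))/55

Multiply numerator and denominator by -5*sqrt(17) + 5*sqrt(6).
Denominator becomes -275; numerator becomes -10*sqrt(102) - 15*sqrt(17) + 15*sqrt(6) + 60.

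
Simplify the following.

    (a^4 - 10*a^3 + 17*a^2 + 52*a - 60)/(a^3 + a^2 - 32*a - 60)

(a^2 - 6*a + 5)/(a + 5)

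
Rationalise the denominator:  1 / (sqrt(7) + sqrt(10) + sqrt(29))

(-sqrt(2030) - 6*sqrt(29) + 13*sqrt(10) + 16*sqrt(7))/68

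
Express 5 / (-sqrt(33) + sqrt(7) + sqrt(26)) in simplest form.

Group as (sqrt(7) + sqrt(26)) - sqrt(33); multiply by (sqrt(7) + sqrt(26)) + sqrt(33), then rationalise the remaining surd.

(35*sqrt(26) + 130*sqrt(7) + 5*sqrt(6006))/364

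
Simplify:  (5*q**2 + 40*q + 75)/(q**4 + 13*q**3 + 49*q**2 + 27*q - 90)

Factor: 5*q**2 + 40*q + 75 = 5*(q + 3)*(q + 5);  q**4 + 13*q**3 + 49*q**2 + 27*q - 90 = (q + 3)*(q + 6)*(q + 5)*(q - 1)
Cancel the common factors (q + 3), (q + 5).

5/(q**2 + 5*q - 6)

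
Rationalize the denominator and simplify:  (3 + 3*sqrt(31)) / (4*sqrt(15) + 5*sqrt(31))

(-12*sqrt(465) - 12*sqrt(15) + 15*sqrt(31) + 465)/535

Multiply numerator and denominator by -4*sqrt(15) + 5*sqrt(31).
Denominator becomes 535; numerator becomes -12*sqrt(465) - 12*sqrt(15) + 15*sqrt(31) + 465.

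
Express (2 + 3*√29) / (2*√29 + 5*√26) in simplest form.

Multiply numerator and denominator by -5*√26 + 2*√29.
Denominator becomes -534; numerator becomes -15*√754 - 10*√26 + 4*√29 + 174.

(-174 - 4*√29 + 10*√26 + 15*√754)/534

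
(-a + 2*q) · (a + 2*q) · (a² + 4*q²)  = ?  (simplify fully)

-a⁴ + 16*q⁴

Telescope via difference of squares: ((2*q)+a)((2*q)-a) = -a² + 4*q², then repeat with the next factor.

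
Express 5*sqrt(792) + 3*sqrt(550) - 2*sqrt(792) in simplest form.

33*sqrt(22)

5*sqrt(792) = 30*sqrt(22); 3*sqrt(550) = 15*sqrt(22); 2*sqrt(792) = 12*sqrt(22)
Combine: (30 + 15 - 12)·sqrt(22) = 33*sqrt(22)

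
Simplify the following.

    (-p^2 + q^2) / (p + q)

-p + q

Factor q^2 - p^2 and cancel (p + q).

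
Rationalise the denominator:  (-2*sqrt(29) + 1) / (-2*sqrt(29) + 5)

(8*sqrt(29) + 111)/91

Multiply numerator and denominator by 5 + 2*sqrt(29).
Denominator becomes -91; numerator becomes -111 - 8*sqrt(29).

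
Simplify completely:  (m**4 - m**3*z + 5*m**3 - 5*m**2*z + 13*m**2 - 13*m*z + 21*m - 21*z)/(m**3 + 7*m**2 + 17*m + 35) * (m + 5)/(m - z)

Factor: m**4 - m**3*z + 5*m**3 - 5*m**2*z + 13*m**2 - 13*m*z + 21*m - 21*z = (m - z)*(m**2 + 2*m + 7)*(m + 3);  m**3 + 7*m**2 + 17*m + 35 = (m**2 + 2*m + 7)*(m + 5)
Cancel the common factors (m**2 + 2*m + 7), (m - z), (m + 5).

m + 3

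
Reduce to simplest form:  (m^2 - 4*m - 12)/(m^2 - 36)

Factor: m^2 - 4*m - 12 = (m - 6)*(m + 2);  m^2 - 36 = (m - 6)*(m + 6)
Cancel the common factor (m - 6).

(m + 2)/(m + 6)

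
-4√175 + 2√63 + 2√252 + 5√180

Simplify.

4√175 = 20*√7; 2√63 = 6*√7; 2√252 = 12*√7; 5√180 = 30*√5

-2*√7 + 30*√5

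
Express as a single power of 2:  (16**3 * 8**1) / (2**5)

2**10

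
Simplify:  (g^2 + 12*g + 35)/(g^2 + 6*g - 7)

(g + 5)/(g - 1)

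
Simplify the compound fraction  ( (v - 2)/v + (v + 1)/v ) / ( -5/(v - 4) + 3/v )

(-2*v^2 + 9*v - 4)/(2*v + 12)

Numerator: (v - 2)/v + (v + 1)/v = (2*v - 1)/v
Denominator: -5/(v - 4) + 3/v = (-2*v - 12)/(v^2 - 4*v)
Divide: ((2*v - 1)/v) · ((v^2 - 4*v)/(-2*v - 12)) = (-2*v^2 + 9*v - 4)/(2*v + 12)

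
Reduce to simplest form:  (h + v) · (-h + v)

(v+h)(v-h) = -h² + v².

-h² + v²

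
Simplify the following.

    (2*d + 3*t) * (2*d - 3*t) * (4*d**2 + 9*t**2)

Pair the conjugate factors: ((2*d)+(3*t))((2*d)-(3*t)) = 4*d**2 - 9*t**2, then repeat with the next factor.

16*d**4 - 81*t**4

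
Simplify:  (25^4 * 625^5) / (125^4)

5^16

25^4 = 5^8; 625^5 = 5^20; 125^4 = 5^12
Combine exponents: 5^16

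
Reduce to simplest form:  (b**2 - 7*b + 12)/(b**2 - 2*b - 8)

(b - 3)/(b + 2)

Factor: b**2 - 7*b + 12 = (b - 3)*(b - 4);  b**2 - 2*b - 8 = (b - 4)*(b + 2)
Cancel the common factor (b - 4).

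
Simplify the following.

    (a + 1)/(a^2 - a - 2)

Factor: a^2 - a - 2 = (a - 2)*(a + 1)
Cancel the common factor (a + 1).

1/(a - 2)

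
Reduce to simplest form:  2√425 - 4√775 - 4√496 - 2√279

-42*√31 + 10*√17

2√425 = 10*√17; 4√775 = 20*√31; 4√496 = 16*√31; 2√279 = 6*√31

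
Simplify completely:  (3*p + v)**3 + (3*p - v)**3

18*p*(3*p**2 + v**2)

Binomially expand both and collect terms in (3*p), v.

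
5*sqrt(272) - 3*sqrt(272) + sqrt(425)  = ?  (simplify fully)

13*sqrt(17)

5*sqrt(272) = 20*sqrt(17); 3*sqrt(272) = 12*sqrt(17); sqrt(425) = 5*sqrt(17)
Combine: (20 - 12 + 5)·sqrt(17) = 13*sqrt(17)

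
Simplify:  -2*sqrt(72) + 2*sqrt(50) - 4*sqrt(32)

-18*sqrt(2)

2*sqrt(72) = 12*sqrt(2); 2*sqrt(50) = 10*sqrt(2); 4*sqrt(32) = 16*sqrt(2)
Combine: (-12 + 10 - 16)·sqrt(2) = -18*sqrt(2)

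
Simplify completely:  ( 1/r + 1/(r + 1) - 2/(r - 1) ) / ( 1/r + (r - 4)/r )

Numerator: 1/r + 1/(r + 1) - 2/(r - 1) = (-3*r - 1)/(r**3 - r)
Denominator: 1/r + (r - 4)/r = (r - 3)/r
Divide: ((-3*r - 1)/(r**3 - r)) · (r/(r - 3)) = (-3*r - 1)/(r**3 - 3*r**2 - r + 3)

(-3*r - 1)/(r**3 - 3*r**2 - r + 3)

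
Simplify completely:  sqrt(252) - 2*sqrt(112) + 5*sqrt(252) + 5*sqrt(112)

48*sqrt(7)

sqrt(252) = 6*sqrt(7); 2*sqrt(112) = 8*sqrt(7); 5*sqrt(252) = 30*sqrt(7); 5*sqrt(112) = 20*sqrt(7)
Combine: (6 - 8 + 30 + 20)·sqrt(7) = 48*sqrt(7)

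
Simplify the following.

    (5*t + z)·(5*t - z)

25*t² - z²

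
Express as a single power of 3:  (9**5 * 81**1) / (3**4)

3**10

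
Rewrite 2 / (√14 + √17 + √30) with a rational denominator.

(-8*√1785 + 2*√30 + 54*√17 + 66*√14)/951

Group as (√14 + √17) + √30; multiply by (√14 + √17) - √30, then rationalise the remaining surd.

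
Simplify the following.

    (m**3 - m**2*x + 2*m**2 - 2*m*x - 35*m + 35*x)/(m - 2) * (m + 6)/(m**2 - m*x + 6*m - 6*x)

(m**2 + 2*m - 35)/(m - 2)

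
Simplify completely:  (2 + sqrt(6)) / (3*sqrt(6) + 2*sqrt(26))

(-9 - 3*sqrt(6) + 2*sqrt(26) + 2*sqrt(39))/25

Multiply numerator and denominator by -2*sqrt(26) + 3*sqrt(6).
Denominator becomes -50; numerator becomes -4*sqrt(39) - 4*sqrt(26) + 6*sqrt(6) + 18.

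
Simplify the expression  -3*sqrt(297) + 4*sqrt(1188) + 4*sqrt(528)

3*sqrt(297) = 9*sqrt(33); 4*sqrt(1188) = 24*sqrt(33); 4*sqrt(528) = 16*sqrt(33)
Combine: (-9 + 24 + 16)·sqrt(33) = 31*sqrt(33)

31*sqrt(33)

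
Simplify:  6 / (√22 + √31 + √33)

Group as (√22 + √31) + √33; multiply by (√22 + √31) - √33, then rationalise the remaining surd.

(-11*√186 + 10*√33 + 12*√31 + 21*√22)/194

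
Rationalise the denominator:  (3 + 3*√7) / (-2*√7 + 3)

(-51 - 15*√7)/19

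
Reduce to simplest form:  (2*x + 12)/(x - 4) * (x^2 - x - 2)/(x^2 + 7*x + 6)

Factor: 2*x + 12 = 2*(x + 6);  x^2 - x - 2 = (x + 1)*(x - 2);  x^2 + 7*x + 6 = (x + 1)*(x + 6)
Cancel the common factors (x + 6), (x + 1).

(2*x - 4)/(x - 4)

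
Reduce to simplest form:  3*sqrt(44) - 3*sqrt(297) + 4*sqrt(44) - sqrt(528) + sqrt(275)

-13*sqrt(33) + 19*sqrt(11)

3*sqrt(44) = 6*sqrt(11); 3*sqrt(297) = 9*sqrt(33); 4*sqrt(44) = 8*sqrt(11); sqrt(528) = 4*sqrt(33); sqrt(275) = 5*sqrt(11)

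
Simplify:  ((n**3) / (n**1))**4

Inside the bracket: n**2
Raise to the power 4: n**8

n**8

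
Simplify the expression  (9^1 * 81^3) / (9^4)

9^1 = 3^2; 81^3 = 3^12; 9^4 = 3^8
Combine exponents: 3^6

3^6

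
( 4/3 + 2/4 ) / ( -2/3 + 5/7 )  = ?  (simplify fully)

Numerator: 4/3 + 2/4 = 11/6
Denominator: -2/3 + 5/7 = 1/21
Divide: (11/6) · (21) = 77/2

77/2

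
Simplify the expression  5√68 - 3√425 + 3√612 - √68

11*√17

5√68 = 10*√17; 3√425 = 15*√17; 3√612 = 18*√17; √68 = 2*√17
Combine: (10 - 15 + 18 - 2)·√17 = 11*√17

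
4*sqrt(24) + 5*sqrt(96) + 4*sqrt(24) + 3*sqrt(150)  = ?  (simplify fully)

4*sqrt(24) = 8*sqrt(6); 5*sqrt(96) = 20*sqrt(6); 4*sqrt(24) = 8*sqrt(6); 3*sqrt(150) = 15*sqrt(6)
Combine: (8 + 20 + 8 + 15)·sqrt(6) = 51*sqrt(6)

51*sqrt(6)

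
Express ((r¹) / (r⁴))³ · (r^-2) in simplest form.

Inside the bracket: (r^-3)
Raise to the power 3: (r^-9)
Multiply by (r^-2): add exponents.

r^(-11)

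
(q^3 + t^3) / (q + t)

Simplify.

q^3 + t^3 = (q + t)(q^2 - q*t + t^2).

q^2 - q*t + t^2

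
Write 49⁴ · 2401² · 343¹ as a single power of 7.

7^19

49⁴ = 7^8; 2401² = 7^8; 343¹ = 7^3
Combine exponents: 7^19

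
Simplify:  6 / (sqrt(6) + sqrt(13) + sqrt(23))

Group as (sqrt(6) + sqrt(13)) + sqrt(23); multiply by (sqrt(6) + sqrt(13)) - sqrt(23), then rationalise the remaining surd.

(-3*sqrt(1794) - 6*sqrt(23) + 24*sqrt(13) + 45*sqrt(6))/74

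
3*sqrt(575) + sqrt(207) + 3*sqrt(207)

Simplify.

27*sqrt(23)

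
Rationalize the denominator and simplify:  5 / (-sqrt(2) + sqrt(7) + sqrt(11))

Group as (sqrt(7) + sqrt(11)) - sqrt(2); multiply by (sqrt(7) + sqrt(11)) + sqrt(2), then rationalise the remaining surd.

(-40*sqrt(2) - 5*sqrt(11) + 15*sqrt(7) + 5*sqrt(154))/26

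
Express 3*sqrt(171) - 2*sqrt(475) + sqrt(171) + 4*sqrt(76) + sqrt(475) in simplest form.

3*sqrt(171) = 9*sqrt(19); 2*sqrt(475) = 10*sqrt(19); sqrt(171) = 3*sqrt(19); 4*sqrt(76) = 8*sqrt(19); sqrt(475) = 5*sqrt(19)
Combine: (9 - 10 + 3 + 8 + 5)·sqrt(19) = 15*sqrt(19)

15*sqrt(19)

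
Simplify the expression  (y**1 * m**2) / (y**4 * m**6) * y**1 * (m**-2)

Quotient: (y**-3) * (m**-4)
Multiply by y**1 * (m**-2): add exponents.

1/(m**6*y**2)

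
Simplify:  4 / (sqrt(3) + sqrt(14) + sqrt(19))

(-2*sqrt(798) - 2*sqrt(19) + 8*sqrt(14) + 30*sqrt(3))/41

Group as (sqrt(3) + sqrt(19)) + sqrt(14); multiply by (sqrt(3) + sqrt(19)) - sqrt(14), then rationalise the remaining surd.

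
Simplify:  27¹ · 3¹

3^4

27¹ = 3^3; 3¹ = 3^1
Combine exponents: 3^4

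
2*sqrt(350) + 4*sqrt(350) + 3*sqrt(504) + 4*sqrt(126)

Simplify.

60*sqrt(14)

2*sqrt(350) = 10*sqrt(14); 4*sqrt(350) = 20*sqrt(14); 3*sqrt(504) = 18*sqrt(14); 4*sqrt(126) = 12*sqrt(14)
Combine: (10 + 20 + 18 + 12)·sqrt(14) = 60*sqrt(14)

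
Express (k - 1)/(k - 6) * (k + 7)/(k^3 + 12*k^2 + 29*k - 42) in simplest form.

Factor: k^3 + 12*k^2 + 29*k - 42 = (k - 1)*(k + 7)*(k + 6)
Cancel the common factors (k - 1), (k + 7).

1/(k^2 - 36)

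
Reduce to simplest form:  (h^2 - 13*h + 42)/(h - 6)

h - 7

Factor: h^2 - 13*h + 42 = (h - 6)*(h - 7)
Cancel the common factor (h - 6).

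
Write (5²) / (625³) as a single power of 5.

5^(-10)

5² = 5^2; 625³ = 5^12
Combine exponents: 5^(-10)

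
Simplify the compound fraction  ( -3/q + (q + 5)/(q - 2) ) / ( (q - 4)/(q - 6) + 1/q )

Numerator: -3/q + (q + 5)/(q - 2) = (q^2 + 2*q + 6)/(q^2 - 2*q)
Denominator: (q - 4)/(q - 6) + 1/q = (q^2 - 3*q - 6)/(q^2 - 6*q)
Divide: ((q^2 + 2*q + 6)/(q^2 - 2*q)) · ((q^2 - 6*q)/(q^2 - 3*q - 6)) = (q^3 - 4*q^2 - 6*q - 36)/(q^3 - 5*q^2 + 12)

(q^3 - 4*q^2 - 6*q - 36)/(q^3 - 5*q^2 + 12)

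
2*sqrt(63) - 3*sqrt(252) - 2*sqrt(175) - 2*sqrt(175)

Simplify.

2*sqrt(63) = 6*sqrt(7); 3*sqrt(252) = 18*sqrt(7); 2*sqrt(175) = 10*sqrt(7); 2*sqrt(175) = 10*sqrt(7)
Combine: (6 - 18 - 10 - 10)·sqrt(7) = -32*sqrt(7)

-32*sqrt(7)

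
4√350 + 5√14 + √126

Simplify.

28*√14

4√350 = 20*√14; 5√14 = 5*√14; √126 = 3*√14
Combine: (20 + 5 + 3)·√14 = 28*√14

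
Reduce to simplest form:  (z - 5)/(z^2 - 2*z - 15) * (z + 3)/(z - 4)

Factor: z^2 - 2*z - 15 = (z + 3)*(z - 5)
Cancel the common factors (z + 3), (z - 5).

1/(z - 4)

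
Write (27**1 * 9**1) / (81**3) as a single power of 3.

27**1 = 3**3; 9**1 = 3**2; 81**3 = 3**12
Combine exponents: 3**(-7)

3**(-7)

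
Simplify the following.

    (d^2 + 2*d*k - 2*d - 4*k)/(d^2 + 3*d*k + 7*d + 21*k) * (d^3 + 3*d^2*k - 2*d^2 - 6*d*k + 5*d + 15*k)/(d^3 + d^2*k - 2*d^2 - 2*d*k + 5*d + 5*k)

Factor: d^2 + 2*d*k - 2*d - 4*k = (d - 2)*(d + 2*k);  d^2 + 3*d*k + 7*d + 21*k = (d + 7)*(d + 3*k);  d^3 + 3*d^2*k - 2*d^2 - 6*d*k + 5*d + 15*k = (d + 3*k)*(d^2 - 2*d + 5);  d^3 + d^2*k - 2*d^2 - 2*d*k + 5*d + 5*k = (d + k)*(d^2 - 2*d + 5)
Cancel the common factors (d^2 - 2*d + 5), (d + 3*k).

(d^2 + 2*d*k - 2*d - 4*k)/(d^2 + d*k + 7*d + 7*k)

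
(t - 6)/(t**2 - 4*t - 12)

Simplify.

Factor: t**2 - 4*t - 12 = (t + 2)*(t - 6)
Cancel the common factor (t - 6).

1/(t + 2)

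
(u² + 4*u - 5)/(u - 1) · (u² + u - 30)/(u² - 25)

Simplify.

Factor: u² + 4*u - 5 = (u - 1)·(u + 5);  u² + u - 30 = (u - 5)·(u + 6);  u² - 25 = (u - 5)·(u + 5)
Cancel the common factors (u - 5), (u + 5), (u - 1).

u + 6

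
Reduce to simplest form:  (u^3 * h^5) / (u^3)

h^5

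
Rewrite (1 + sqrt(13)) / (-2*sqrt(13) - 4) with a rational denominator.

(-11 + sqrt(13))/18

Multiply numerator and denominator by -4 + 2*sqrt(13).
Denominator becomes -36; numerator becomes -2*sqrt(13) + 22.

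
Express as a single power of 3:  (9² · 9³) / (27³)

3^1

9² = 3^4; 9³ = 3^6; 27³ = 3^9
Combine exponents: 3^1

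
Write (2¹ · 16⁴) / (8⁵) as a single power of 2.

2^2

2¹ = 2^1; 16⁴ = 2^16; 8⁵ = 2^15
Combine exponents: 2^2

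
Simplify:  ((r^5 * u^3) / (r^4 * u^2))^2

Inside the bracket: r^1 * u^1
Raise to the power 2: r^2 * u^2

r^2*u^2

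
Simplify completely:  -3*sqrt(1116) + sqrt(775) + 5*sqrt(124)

-3*sqrt(31)

3*sqrt(1116) = 18*sqrt(31); sqrt(775) = 5*sqrt(31); 5*sqrt(124) = 10*sqrt(31)
Combine: (-18 + 5 + 10)·sqrt(31) = -3*sqrt(31)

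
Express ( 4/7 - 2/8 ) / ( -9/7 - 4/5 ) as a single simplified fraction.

Numerator: 4/7 - 2/8 = 9/28
Denominator: -9/7 - 4/5 = -73/35
Divide: (9/28) · (-35/73) = -45/292

-45/292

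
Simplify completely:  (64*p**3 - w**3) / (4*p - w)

16*p**2 + 4*p*w + w**2

Factor as (a-b)(a**2+ab+b**2) with a=(4*p), b=w.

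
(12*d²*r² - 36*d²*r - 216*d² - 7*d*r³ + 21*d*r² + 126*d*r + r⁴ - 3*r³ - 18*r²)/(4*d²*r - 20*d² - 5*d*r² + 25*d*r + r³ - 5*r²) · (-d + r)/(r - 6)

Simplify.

(-3*d*r - 9*d + r² + 3*r)/(r - 5)

Factor: 12*d²*r² - 36*d²*r - 216*d² - 7*d*r³ + 21*d*r² + 126*d*r + r⁴ - 3*r³ - 18*r² = (-4*d + r)·(r - 6)·(r + 3)·(-3*d + r);  4*d²*r - 20*d² - 5*d*r² + 25*d*r + r³ - 5*r² = (-d + r)·(-4*d + r)·(r - 5)
Cancel the common factors (r - 6), (-4*d + r), (-d + r).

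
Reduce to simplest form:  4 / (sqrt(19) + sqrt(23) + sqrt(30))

(-2*sqrt(13110) + 12*sqrt(30) + 26*sqrt(23) + 34*sqrt(19))/401

Group as (sqrt(23) + sqrt(30)) + sqrt(19); multiply by (sqrt(23) + sqrt(30)) - sqrt(19), then rationalise the remaining surd.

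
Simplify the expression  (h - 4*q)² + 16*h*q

(h + 4*q)²

After expansion: h² + 8*h*q + 16*q² — a perfect-square trinomial.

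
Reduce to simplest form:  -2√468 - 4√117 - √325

-29*√13

2√468 = 12*√13; 4√117 = 12*√13; √325 = 5*√13
Combine: (-12 - 12 - 5)·√13 = -29*√13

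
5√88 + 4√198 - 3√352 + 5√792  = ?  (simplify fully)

5√88 = 10*√22; 4√198 = 12*√22; 3√352 = 12*√22; 5√792 = 30*√22
Combine: (10 + 12 - 12 + 30)·√22 = 40*√22

40*√22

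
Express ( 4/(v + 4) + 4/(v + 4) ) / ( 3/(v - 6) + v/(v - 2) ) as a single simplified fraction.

Numerator: 4/(v + 4) + 4/(v + 4) = 8/(v + 4)
Denominator: 3/(v - 6) + v/(v - 2) = (v² - 3*v - 6)/(v² - 8*v + 12)
Divide: (8/(v + 4)) · ((v² - 8*v + 12)/(v² - 3*v - 6)) = (8*v² - 64*v + 96)/(v³ + v² - 18*v - 24)

(8*v² - 64*v + 96)/(v³ + v² - 18*v - 24)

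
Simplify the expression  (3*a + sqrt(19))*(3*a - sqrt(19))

9*a^2 - 19

Product of conjugates: (P+Q)(P-Q) = P^2 - Q^2.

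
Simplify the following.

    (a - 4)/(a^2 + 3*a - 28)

Factor: a^2 + 3*a - 28 = (a - 4)*(a + 7)
Cancel the common factor (a - 4).

1/(a + 7)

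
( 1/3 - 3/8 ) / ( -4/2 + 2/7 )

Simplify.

Numerator: 1/3 - 3/8 = -1/24
Denominator: -4/2 + 2/7 = -12/7
Divide: (-1/24) · (-7/12) = 7/288

7/288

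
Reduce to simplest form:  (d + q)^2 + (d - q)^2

Only the even-power cross terms survive.

2*d^2 + 2*q^2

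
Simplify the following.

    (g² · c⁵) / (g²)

Quotient: c⁵

c⁵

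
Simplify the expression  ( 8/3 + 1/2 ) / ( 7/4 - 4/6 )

38/13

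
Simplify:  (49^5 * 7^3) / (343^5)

7^(-2)

49^5 = 7^10; 7^3 = 7^3; 343^5 = 7^15
Combine exponents: 7^(-2)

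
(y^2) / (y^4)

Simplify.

y^(-2)

Quotient: (y^-2)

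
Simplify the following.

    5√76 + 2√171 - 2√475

5√76 = 10*√19; 2√171 = 6*√19; 2√475 = 10*√19
Combine: (10 + 6 - 10)·√19 = 6*√19

6*√19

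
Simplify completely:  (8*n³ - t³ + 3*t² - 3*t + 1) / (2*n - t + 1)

4*n² + 2*n*t - 2*n + t² - 2*t + 1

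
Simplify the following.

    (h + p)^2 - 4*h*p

After expansion: h^2 - 2*h*p + p^2 — a perfect-square trinomial.

(h - p)^2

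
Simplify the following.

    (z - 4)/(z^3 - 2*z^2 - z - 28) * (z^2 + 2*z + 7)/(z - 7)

Factor: z^3 - 2*z^2 - z - 28 = (z - 4)*(z^2 + 2*z + 7)
Cancel the common factors (z^2 + 2*z + 7), (z - 4).

1/(z - 7)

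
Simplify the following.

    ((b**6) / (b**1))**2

b**10

Inside the bracket: b**5
Raise to the power 2: b**10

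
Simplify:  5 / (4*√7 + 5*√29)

Multiply numerator and denominator by -5*√29 + 4*√7.
Denominator becomes -613; numerator becomes -25*√29 + 20*√7.

(-20*√7 + 25*√29)/613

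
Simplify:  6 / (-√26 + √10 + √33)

Group as (√10 + √33) - √26; multiply by (√10 + √33) + √26, then rationalise the remaining surd.

(-102*√26 + 18*√33 + 294*√10 + 24*√2145)/1031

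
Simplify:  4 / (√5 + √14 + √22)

(-16*√385 - 12*√22 + 52*√14 + 124*√5)/271

Group as (√5 + √22) + √14; multiply by (√5 + √22) - √14, then rationalise the remaining surd.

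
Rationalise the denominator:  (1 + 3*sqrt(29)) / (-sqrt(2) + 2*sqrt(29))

(sqrt(2) + 2*sqrt(29) + 3*sqrt(58) + 174)/114

Multiply numerator and denominator by sqrt(2) + 2*sqrt(29).
Denominator becomes 114; numerator becomes sqrt(2) + 2*sqrt(29) + 3*sqrt(58) + 174.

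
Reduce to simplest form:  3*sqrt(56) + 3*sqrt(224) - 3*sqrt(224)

3*sqrt(56) = 6*sqrt(14); 3*sqrt(224) = 12*sqrt(14); 3*sqrt(224) = 12*sqrt(14)
Combine: (6 + 12 - 12)·sqrt(14) = 6*sqrt(14)

6*sqrt(14)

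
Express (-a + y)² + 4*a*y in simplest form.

(a + y)²

After expansion: a² + 2*a*y + y² — a perfect-square trinomial.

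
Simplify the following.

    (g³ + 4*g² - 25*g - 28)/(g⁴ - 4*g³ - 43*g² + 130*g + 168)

(g + 7)/(g² - g - 42)

Factor: g³ + 4*g² - 25*g - 28 = (g + 7)·(g - 4)·(g + 1);  g⁴ - 4*g³ - 43*g² + 130*g + 168 = (g + 1)·(g + 6)·(g - 7)·(g - 4)
Cancel the common factors (g + 1), (g - 4).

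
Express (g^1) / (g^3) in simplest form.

g^(-2)

Quotient: (g^-2)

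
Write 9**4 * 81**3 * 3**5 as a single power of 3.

9**4 = 3**8; 81**3 = 3**12; 3**5 = 3**5
Combine exponents: 3**25

3**25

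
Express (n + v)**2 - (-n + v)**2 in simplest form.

Write as f(v,n) - f(v,-n) and expand.

4*n*v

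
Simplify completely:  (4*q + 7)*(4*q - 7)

16*q**2 - 49

Product of conjugates: (P+Q)(P-Q) = P**2 - Q**2.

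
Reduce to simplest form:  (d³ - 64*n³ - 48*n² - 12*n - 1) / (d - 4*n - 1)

d² + 4*d*n + d + 16*n² + 8*n + 1

d^3 - (4*n + 1)^3 = (d - 4*n - 1)(d² + 4*d*n + d + 16*n² + 8*n + 1).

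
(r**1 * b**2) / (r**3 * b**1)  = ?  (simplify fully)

b/r**2

Quotient: (r**-2) * b**1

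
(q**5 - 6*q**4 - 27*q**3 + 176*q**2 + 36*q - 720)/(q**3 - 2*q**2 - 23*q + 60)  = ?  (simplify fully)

Factor: q**5 - 6*q**4 - 27*q**3 + 176*q**2 + 36*q - 720 = (q - 3)*(q - 6)*(q - 4)*(q + 5)*(q + 2);  q**3 - 2*q**2 - 23*q + 60 = (q - 4)*(q - 3)*(q + 5)
Cancel the common factors (q + 5), (q - 4), (q - 3).

q**2 - 4*q - 12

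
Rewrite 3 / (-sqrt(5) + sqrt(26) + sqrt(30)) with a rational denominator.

Group as (sqrt(26) + sqrt(30)) - sqrt(5); multiply by (sqrt(26) + sqrt(30)) + sqrt(5), then rationalise the remaining surd.

(-51*sqrt(5) + sqrt(30) + 9*sqrt(26) + 20*sqrt(39))/173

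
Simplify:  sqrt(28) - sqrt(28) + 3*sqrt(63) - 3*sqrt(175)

sqrt(28) = 2*sqrt(7); sqrt(28) = 2*sqrt(7); 3*sqrt(63) = 9*sqrt(7); 3*sqrt(175) = 15*sqrt(7)
Combine: (2 - 2 + 9 - 15)·sqrt(7) = -6*sqrt(7)

-6*sqrt(7)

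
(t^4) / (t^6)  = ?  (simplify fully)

Quotient: (t^-2)

t^(-2)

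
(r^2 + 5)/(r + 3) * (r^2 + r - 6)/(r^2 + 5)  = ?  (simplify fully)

Factor: r^2 + r - 6 = (r - 2)*(r + 3)
Cancel the common factors (r^2 + 5), (r + 3).

r - 2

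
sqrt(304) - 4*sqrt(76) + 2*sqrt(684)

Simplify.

8*sqrt(19)

sqrt(304) = 4*sqrt(19); 4*sqrt(76) = 8*sqrt(19); 2*sqrt(684) = 12*sqrt(19)
Combine: (4 - 8 + 12)·sqrt(19) = 8*sqrt(19)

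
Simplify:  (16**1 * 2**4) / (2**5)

2**3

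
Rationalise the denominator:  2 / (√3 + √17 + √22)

(-√1122 - √22 + 4*√17 + 18*√3)/50

Group as (√17 + √22) + √3; multiply by (√17 + √22) - √3, then rationalise the remaining surd.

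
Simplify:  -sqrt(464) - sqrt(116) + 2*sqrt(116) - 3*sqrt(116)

-8*sqrt(29)

sqrt(464) = 4*sqrt(29); sqrt(116) = 2*sqrt(29); 2*sqrt(116) = 4*sqrt(29); 3*sqrt(116) = 6*sqrt(29)
Combine: (-4 - 2 + 4 - 6)·sqrt(29) = -8*sqrt(29)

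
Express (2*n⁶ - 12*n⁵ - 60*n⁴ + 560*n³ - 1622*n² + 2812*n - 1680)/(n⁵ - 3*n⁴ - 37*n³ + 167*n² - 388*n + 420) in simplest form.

(2*n² - 10*n + 8)/(n - 2)

Factor: 2*n⁶ - 12*n⁵ - 60*n⁴ + 560*n³ - 1622*n² + 2812*n - 1680 = 2·(n² - 2*n + 5)·(n + 7)·(n - 6)·(n - 4)·(n - 1);  n⁵ - 3*n⁴ - 37*n³ + 167*n² - 388*n + 420 = (n - 6)·(n + 7)·(n - 2)·(n² - 2*n + 5)
Cancel the common factors (n² - 2*n + 5), (n + 7), (n - 6).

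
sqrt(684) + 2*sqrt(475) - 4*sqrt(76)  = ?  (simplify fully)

sqrt(684) = 6*sqrt(19); 2*sqrt(475) = 10*sqrt(19); 4*sqrt(76) = 8*sqrt(19)
Combine: (6 + 10 - 8)·sqrt(19) = 8*sqrt(19)

8*sqrt(19)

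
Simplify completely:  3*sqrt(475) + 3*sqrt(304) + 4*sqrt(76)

35*sqrt(19)

3*sqrt(475) = 15*sqrt(19); 3*sqrt(304) = 12*sqrt(19); 4*sqrt(76) = 8*sqrt(19)
Combine: (15 + 12 + 8)·sqrt(19) = 35*sqrt(19)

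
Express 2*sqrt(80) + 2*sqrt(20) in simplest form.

12*sqrt(5)

2*sqrt(80) = 8*sqrt(5); 2*sqrt(20) = 4*sqrt(5)
Combine: (8 + 4)·sqrt(5) = 12*sqrt(5)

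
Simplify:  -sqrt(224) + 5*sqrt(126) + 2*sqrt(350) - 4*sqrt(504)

-3*sqrt(14)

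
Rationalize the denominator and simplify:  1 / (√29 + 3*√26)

(-√29 + 3*√26)/205

Multiply numerator and denominator by -√29 + 3*√26.
Denominator becomes 205; numerator becomes -√29 + 3*√26.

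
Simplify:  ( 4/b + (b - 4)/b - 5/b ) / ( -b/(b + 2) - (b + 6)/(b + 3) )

(-b³ + 19*b + 30)/(2*b³ + 11*b² + 12*b)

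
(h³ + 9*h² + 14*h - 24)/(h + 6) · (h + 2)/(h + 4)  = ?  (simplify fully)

Factor: h³ + 9*h² + 14*h - 24 = (h - 1)·(h + 4)·(h + 6)
Cancel the common factors (h + 4), (h + 6).

h² + h - 2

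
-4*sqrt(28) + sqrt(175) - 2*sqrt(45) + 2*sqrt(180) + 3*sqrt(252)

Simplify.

4*sqrt(28) = 8*sqrt(7); sqrt(175) = 5*sqrt(7); 2*sqrt(45) = 6*sqrt(5); 2*sqrt(180) = 12*sqrt(5); 3*sqrt(252) = 18*sqrt(7)

6*sqrt(5) + 15*sqrt(7)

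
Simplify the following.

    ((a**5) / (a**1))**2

a**8

Inside the bracket: a**4
Raise to the power 2: a**8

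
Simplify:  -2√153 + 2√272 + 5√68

2√153 = 6*√17; 2√272 = 8*√17; 5√68 = 10*√17
Combine: (-6 + 8 + 10)·√17 = 12*√17

12*√17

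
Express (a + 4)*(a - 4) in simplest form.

a^2 - 16

Product of conjugates: (P+Q)(P-Q) = P^2 - Q^2.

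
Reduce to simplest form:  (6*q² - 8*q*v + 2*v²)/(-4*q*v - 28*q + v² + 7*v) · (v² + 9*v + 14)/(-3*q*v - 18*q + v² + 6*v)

(2*q*v + 4*q - 2*v² - 4*v)/(4*q*v + 24*q - v² - 6*v)

Factor: 6*q² - 8*q*v + 2*v² = 2·(-3*q + v)·(-q + v);  -4*q*v - 28*q + v² + 7*v = (v + 7)·(-4*q + v);  v² + 9*v + 14 = (v + 7)·(v + 2);  -3*q*v - 18*q + v² + 6*v = (-3*q + v)·(v + 6)
Cancel the common factors (-3*q + v), (v + 7).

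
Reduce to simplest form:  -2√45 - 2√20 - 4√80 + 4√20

2√45 = 6*√5; 2√20 = 4*√5; 4√80 = 16*√5; 4√20 = 8*√5
Combine: (-6 - 4 - 16 + 8)·√5 = -18*√5

-18*√5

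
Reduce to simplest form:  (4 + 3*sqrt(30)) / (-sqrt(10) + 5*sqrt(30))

Multiply numerator and denominator by sqrt(10) + 5*sqrt(30).
Denominator becomes 740; numerator becomes 4*sqrt(10) + 30*sqrt(3) + 20*sqrt(30) + 450.

(2*sqrt(10) + 15*sqrt(3) + 10*sqrt(30) + 225)/370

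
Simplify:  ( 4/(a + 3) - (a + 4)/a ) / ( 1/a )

(-a**2 - 3*a - 12)/(a + 3)

Numerator: 4/(a + 3) - (a + 4)/a = (-a**2 - 3*a - 12)/(a**2 + 3*a)
Denominator: 1/a = 1/a
Divide: ((-a**2 - 3*a - 12)/(a**2 + 3*a)) · (a) = (-a**2 - 3*a - 12)/(a + 3)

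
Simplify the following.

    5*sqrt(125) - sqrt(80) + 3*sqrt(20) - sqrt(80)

5*sqrt(125) = 25*sqrt(5); sqrt(80) = 4*sqrt(5); 3*sqrt(20) = 6*sqrt(5); sqrt(80) = 4*sqrt(5)
Combine: (25 - 4 + 6 - 4)·sqrt(5) = 23*sqrt(5)

23*sqrt(5)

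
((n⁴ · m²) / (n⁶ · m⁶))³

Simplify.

Inside the bracket: (n^-2) · (m^-4)
Raise to the power 3: (n^-6) · (m^-12)

1/(m^12*n⁶)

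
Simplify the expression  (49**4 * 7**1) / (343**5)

49**4 = 7**8; 7**1 = 7**1; 343**5 = 7**15
Combine exponents: 7**(-6)

7**(-6)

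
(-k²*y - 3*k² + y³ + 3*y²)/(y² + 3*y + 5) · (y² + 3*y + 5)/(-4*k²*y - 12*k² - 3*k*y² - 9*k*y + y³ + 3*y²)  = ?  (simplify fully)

(-k + y)/(-4*k + y)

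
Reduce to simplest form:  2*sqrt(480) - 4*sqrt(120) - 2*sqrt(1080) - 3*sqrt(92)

2*sqrt(480) = 8*sqrt(30); 4*sqrt(120) = 8*sqrt(30); 2*sqrt(1080) = 12*sqrt(30); 3*sqrt(92) = 6*sqrt(23)

-12*sqrt(30) - 6*sqrt(23)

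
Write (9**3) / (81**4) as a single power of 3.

3**(-10)

9**3 = 3**6; 81**4 = 3**16
Combine exponents: 3**(-10)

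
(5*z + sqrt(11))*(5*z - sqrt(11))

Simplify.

(5*z)^2 - (sqrt(11))^2 = 25*z^2 - 11.

25*z^2 - 11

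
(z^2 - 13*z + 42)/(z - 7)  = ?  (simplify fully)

Factor: z^2 - 13*z + 42 = (z - 7)*(z - 6)
Cancel the common factor (z - 7).

z - 6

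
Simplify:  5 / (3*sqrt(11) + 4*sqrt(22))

(-15*sqrt(11) + 20*sqrt(22))/253

Multiply numerator and denominator by -3*sqrt(11) + 4*sqrt(22).
Denominator becomes 253; numerator becomes -15*sqrt(11) + 20*sqrt(22).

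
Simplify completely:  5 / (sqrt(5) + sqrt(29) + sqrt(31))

Group as (sqrt(5) + sqrt(31)) + sqrt(29); multiply by (sqrt(5) + sqrt(31)) - sqrt(29), then rationalise the remaining surd.

(-10*sqrt(4495) + 15*sqrt(31) + 35*sqrt(29) + 275*sqrt(5))/571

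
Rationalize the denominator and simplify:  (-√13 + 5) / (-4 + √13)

Multiply numerator and denominator by -4 - √13.
Denominator becomes 3; numerator becomes -7 - √13.

(-7 - √13)/3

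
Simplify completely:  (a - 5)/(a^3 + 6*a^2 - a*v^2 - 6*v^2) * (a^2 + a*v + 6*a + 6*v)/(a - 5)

-1/(-a + v)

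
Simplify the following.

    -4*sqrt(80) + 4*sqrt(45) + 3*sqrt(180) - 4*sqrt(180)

4*sqrt(80) = 16*sqrt(5); 4*sqrt(45) = 12*sqrt(5); 3*sqrt(180) = 18*sqrt(5); 4*sqrt(180) = 24*sqrt(5)
Combine: (-16 + 12 + 18 - 24)·sqrt(5) = -10*sqrt(5)

-10*sqrt(5)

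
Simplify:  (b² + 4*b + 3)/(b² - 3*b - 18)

Factor: b² + 4*b + 3 = (b + 3)·(b + 1);  b² - 3*b - 18 = (b - 6)·(b + 3)
Cancel the common factor (b + 3).

(b + 1)/(b - 6)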